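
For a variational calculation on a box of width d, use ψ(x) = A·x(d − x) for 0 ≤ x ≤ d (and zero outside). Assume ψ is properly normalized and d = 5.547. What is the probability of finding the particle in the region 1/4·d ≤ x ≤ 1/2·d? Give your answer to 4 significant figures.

P ≈ 0.3965

|ψ|² is the probability density, so P = ∫_{1/4·d}^{1/2·d} |ψ|² dx.
Since A² = 1/(d^5/30), this is the region integral divided by the full normalization integral.
Substituting u = x/d, A² and the length scale cancel in the ratio: P = ∫_{1/4}^{1/2} u^2·(1 - u)^2 du / ∫_{0}^{1} u^2·(1 - u)^2 du.
Using ∫ u^2·(1 - u)^2 du = u^3·(6·u^2 - 15·u + 10)/30, the numerator is ≈ 0.0132161 and the denominator is 1/30.
The result is P = 203/512.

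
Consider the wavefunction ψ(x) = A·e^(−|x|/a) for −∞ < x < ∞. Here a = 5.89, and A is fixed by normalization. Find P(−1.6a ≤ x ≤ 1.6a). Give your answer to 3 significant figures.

P ≈ 0.959

P = ∫_{−1.6a}^{1.6a} |ψ(x)|² dx.
The normalization integral ∫|ψ|²dx over the whole domain equals a·A², and A² cancels in the ratio.
Both integrals are even about x = 0, so only the x ≥ 0 halves are needed (the factors of 2 cancel). Let u = x/a; then A² and the length scale cancel, so P = ∫_{0}^{1.6} e^(-2·u) du ÷ ∫_{0}^{∞} e^(-2·u) du.
An antiderivative of e^(-2·u) is -e^(-2·u)/2; evaluating from 0 to 1.6 gives 1/2 - e^(-16/5)/2, while the full integral is 1/2.
The result is P = 0.9592.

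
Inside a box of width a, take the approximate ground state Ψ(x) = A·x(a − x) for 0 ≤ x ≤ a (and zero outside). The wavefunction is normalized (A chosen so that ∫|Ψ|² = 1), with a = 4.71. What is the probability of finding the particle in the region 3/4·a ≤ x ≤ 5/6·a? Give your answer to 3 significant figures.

The probability is P = ∫ |Ψ|² dx over [3/4·a, 5/6·a].
Since A² = 1/(a^5/30), this is the region integral divided by the full normalization integral.
Substituting u = x/a, A² and the length scale cancel in the ratio: P = ∫_{3/4}^{5/6} u^2·(1 - u)^2 du / ∫_{0}^{1} u^2·(1 - u)^2 du.
Using ∫ u^2·(1 - u)^2 du = u^3·(6·u^2 - 15·u + 10)/30, the numerator is ≈ 0.0022674 and the denominator is 1/30.
Evaluating gives P = 0.06802.

P ≈ 0.0680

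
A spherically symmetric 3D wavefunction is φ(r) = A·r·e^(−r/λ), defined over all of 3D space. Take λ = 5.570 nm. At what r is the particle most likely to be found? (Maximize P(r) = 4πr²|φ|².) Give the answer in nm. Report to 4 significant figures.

The maximum of P(r) = 4πr²|φ|² occurs where its derivative vanishes.
Solving yields r = 2·λ.
With λ = 5.570, the most probable radial distance is 11.140 nm.

r ≈ 11.14 nm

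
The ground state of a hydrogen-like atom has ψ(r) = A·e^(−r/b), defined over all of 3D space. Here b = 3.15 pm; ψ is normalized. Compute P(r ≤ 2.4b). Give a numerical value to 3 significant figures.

P = ∫ |ψ|² 4πr² dr over r ≤ 2.4b.
A² is fixed by ∫₀^∞ 4πr²|ψ|² dr = 1, i.e. A² = (π·b^3)^(−1).
Let u = r/b; then A², 4π and the length scale all cancel, so P = ∫_{0}^{2.4} u^2·e^(-2·u) du ÷ ∫_{0}^{∞} u^2·e^(-2·u) du.
An antiderivative of u^2·e^(-2·u) is -(2·u^2 + 2·u + 1)·e^(-2·u)/4; evaluating from 0 to 2.4 gives 1/4 - 433·e^(-24/5)/100, while the full integral is 1/4.
This evaluates to P = 0.8575.

P ≈ 0.857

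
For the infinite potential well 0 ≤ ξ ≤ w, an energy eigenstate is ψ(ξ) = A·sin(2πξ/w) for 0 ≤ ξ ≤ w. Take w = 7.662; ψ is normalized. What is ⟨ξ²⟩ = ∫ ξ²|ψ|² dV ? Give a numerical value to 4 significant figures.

The expectation value is the |ψ|²-weighted average of ξ^2: ∫ ξ^2|ψ|² dξ.
Using sin²θ = (1 − cos 2θ)/2, the ratio of the moment integral to the normalization integral gives ⟨ξ²⟩ = -w^2/(8·π^2) + w^2/3.
With w = 7.662, ⟨ξ^2⟩ = 18.825.

⟨ξ^2⟩ ≈ 18.83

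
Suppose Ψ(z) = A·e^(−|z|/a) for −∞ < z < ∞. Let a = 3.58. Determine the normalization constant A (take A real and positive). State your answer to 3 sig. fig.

A ≈ 0.529

We need A² ∫|f|² dz = 1, taking the integral from −∞ to ∞.
∫|Ψ|² dz = A²·(a).
So A² = (a)^(−1).
With a = 3.58: A² = 0.2793 and A = 0.5285.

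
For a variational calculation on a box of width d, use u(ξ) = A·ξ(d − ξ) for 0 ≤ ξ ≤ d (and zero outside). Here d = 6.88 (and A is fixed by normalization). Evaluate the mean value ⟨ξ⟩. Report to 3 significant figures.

⟨ξ⟩ = ∫ ξ |u|² dξ over the full domain.
The ratio of the moment integral to the normalization integral gives ⟨ξ⟩ = d/2.
With d = 6.88, ⟨ξ⟩ = 3.440.

⟨ξ⟩ ≈ 3.44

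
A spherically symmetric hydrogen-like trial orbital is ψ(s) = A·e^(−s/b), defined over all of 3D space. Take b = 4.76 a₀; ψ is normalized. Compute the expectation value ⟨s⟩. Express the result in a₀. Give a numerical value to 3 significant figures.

⟨s⟩ ≈ 7.14 a₀

The expectation value is the |ψ|²-weighted average of s: ∫ s|ψ|² 4πs² ds.
Since the A² factors cancel between numerator and denominator, ⟨s⟩ = 3·b/2.
With b = 4.76, ⟨s⟩ = 7.140.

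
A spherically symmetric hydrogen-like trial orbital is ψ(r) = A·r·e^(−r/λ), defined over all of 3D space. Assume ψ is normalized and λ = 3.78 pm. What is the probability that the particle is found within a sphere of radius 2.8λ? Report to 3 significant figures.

P ≈ 0.658

P = ∫ |ψ|² 4πr² dr over r ≤ 2.8λ.
The full normalization integral is A²·[3·π·λ^5] = 1, fixing A².
In terms of u = r/λ (A², 4π and the length scale all cancel between numerator and denominator), P = [∫_{0}^{2.8} u^4·e^(-2·u) du] / [∫_{0}^{∞} u^4·e^(-2·u) du].
An antiderivative of u^4·e^(-2·u) is -(u^4/2 + u^3 + 3·u^2/2 + 3·u/2 + 3/4)·e^(-2·u); evaluating from 0 to 2.8 gives ≈ 0.49339, while the full integral is 3/4.
This evaluates to P = 0.6578.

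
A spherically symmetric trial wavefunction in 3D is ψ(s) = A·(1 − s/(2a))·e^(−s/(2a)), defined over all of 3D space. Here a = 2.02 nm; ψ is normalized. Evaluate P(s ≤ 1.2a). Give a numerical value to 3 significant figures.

P ≈ 0.0424

With dV = 4πs²ds, the probability is ∫|ψ|² dV over s ≤ 1.2a.
A² is fixed by ∫₀^∞ 4πs²|ψ|² ds = 1, i.e. A² = (8·π·a^3)^(−1).
Let u = s/a; then A², 4π and the length scale all cancel, so P = ∫_{0}^{1.2} u^2·(1 - u/2)^2·e^(-u) du ÷ ∫_{0}^{∞} u^2·(1 - u/2)^2·e^(-u) du.
Using ∫ u^2·(1 - u/2)^2·e^(-u) du = -(u^4/4 + u^2 + 2·u + 2)·e^(-u), the numerator is 2 - 3974·e^(-6/5)/625 and the denominator is 2.
The region integral divided by the full integral gives P = 0.04244.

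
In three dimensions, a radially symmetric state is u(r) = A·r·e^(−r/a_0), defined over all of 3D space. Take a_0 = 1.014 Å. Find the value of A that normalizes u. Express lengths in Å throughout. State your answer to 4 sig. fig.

A ≈ 0.3146 Å^(-5/2)

Require ∫ |u|² 4πr² dr = 1 over the whole domain.
In 3D with spherical symmetry the volume element is 4πr² dr.
Recall ∫₀^∞ r^m e^(−r/β) dr = m!·β^(m+1), carrying out the integral gives A² · 3·π·a_0^5.
Setting this equal to 1 gives A² = 1/(3·π·a_0^5).
Substituting a_0 = 1.014 gives A² = 0.098978, so A = 0.31461.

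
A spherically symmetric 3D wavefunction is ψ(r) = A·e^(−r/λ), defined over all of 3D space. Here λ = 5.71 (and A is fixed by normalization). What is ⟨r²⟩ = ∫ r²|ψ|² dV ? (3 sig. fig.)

⟨r^2⟩ ≈ 97.8

⟨r²⟩ = ∫ r^2 |ψ|² 4πr² dr over the full domain.
With ∫₀^∞ r^4 e^(−αr) dr = 4!/α^5, the ratio of the moment integral to the normalization integral gives ⟨r²⟩ = 3·λ^2.
With λ = 5.71, ⟨r^2⟩ = 97.81.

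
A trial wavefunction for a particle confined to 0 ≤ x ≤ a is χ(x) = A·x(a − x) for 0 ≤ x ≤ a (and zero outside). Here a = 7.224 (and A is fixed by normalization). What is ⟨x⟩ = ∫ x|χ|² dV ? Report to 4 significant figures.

By definition ⟨x⟩ = ∫ x |χ(x)|² dx.
Expanding the polynomial and integrating term by term, since the A² factors cancel between numerator and denominator, ⟨x⟩ = a/2.
Putting a = 7.224 gives 3.6120.

⟨x⟩ ≈ 3.612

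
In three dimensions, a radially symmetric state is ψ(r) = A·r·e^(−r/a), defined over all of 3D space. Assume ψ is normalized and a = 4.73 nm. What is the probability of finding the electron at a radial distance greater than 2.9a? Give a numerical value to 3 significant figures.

P ≈ 0.313

With dV = 4πr²dr, the probability is ∫|ψ|² dV over r > 2.9a.
A² is fixed by ∫₀^∞ 4πr²|ψ|² dr = 1, i.e. A² = (3·π·a^5)^(−1).
Substituting u = r/a, A², 4π and the length scale all cancel in the ratio: P = ∫_{2.9}^{∞} u^4·e^(-2·u) du / ∫_{0}^{∞} u^4·e^(-2·u) du.
With ∫ u^4·e^(-2·u) du = -(u^4/2 + u^3 + 3·u^2/2 + 3·u/2 + 3/4)·e^(-2·u) + C, the region integral is ≈ 0.23454 and the full one is 3/4.
The region integral divided by the full integral gives P = 0.3127.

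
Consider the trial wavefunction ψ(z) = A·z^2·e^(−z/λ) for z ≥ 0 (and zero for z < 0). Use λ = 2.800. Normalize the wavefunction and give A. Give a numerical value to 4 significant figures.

A ≈ 0.08802

Normalization requires ∫|ψ|² dz = 1, integrated from 0 to ∞.
∫|ψ|² dz = A²·(3·λ^5/4).
Hence A² = 1/[3·λ^5/4].
With λ = 2.800: A² = 0.0077473 and A = 0.088019.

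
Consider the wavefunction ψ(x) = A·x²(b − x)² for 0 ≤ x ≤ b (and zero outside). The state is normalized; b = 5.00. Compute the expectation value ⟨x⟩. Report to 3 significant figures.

By definition ⟨x⟩ = ∫ x |ψ(x)|² dx.
Expanding the polynomial and integrating term by term, evaluating both integrals, ⟨x⟩ = b/2.
Putting b = 5.00 gives 2.500.

⟨x⟩ ≈ 2.50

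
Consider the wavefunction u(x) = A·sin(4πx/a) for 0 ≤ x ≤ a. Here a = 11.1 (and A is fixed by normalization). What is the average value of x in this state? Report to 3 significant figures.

⟨x⟩ ≈ 5.55

The expectation value is the |u|²-weighted average of x: ∫ x|u|² dx.
With ∫₀^a sin²(nπx/a) dx = a/2, the ratio of the moment integral to the normalization integral gives ⟨x⟩ = a/2.
Putting a = 11.1 gives 5.550.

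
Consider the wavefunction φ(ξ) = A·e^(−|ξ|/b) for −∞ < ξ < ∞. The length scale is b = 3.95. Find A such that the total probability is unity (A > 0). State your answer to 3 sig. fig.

The normalization condition is ∫|φ|² dξ = 1 from −∞ to ∞.
∫|φ|² dξ = A²·(b).
So A² = (b)^(−1).
Substituting b = 3.95 gives A² = 0.2532, so A = 0.5032.

A ≈ 0.503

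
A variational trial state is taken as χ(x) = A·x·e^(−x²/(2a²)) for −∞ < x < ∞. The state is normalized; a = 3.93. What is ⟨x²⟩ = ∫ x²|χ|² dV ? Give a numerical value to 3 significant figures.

The expectation value is the |χ|²-weighted average of x^2: ∫ x^2|χ|² dx.
The ratio of the moment integral to the normalization integral gives ⟨x²⟩ = 3·a^2/2.
With a = 3.93, ⟨x^2⟩ = 23.17.

⟨x^2⟩ ≈ 23.2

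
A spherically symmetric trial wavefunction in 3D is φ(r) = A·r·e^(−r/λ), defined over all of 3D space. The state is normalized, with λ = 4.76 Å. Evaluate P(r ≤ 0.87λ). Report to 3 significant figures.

With dV = 4πr²dr, the probability is ∫|φ|² dV over r ≤ 0.87λ.
Normalization gives A² = 1/(3·π·λ^5).
Let u = r/λ; then A², 4π and the length scale all cancel, so P = ∫_{0}^{0.87} u^4·e^(-2·u) du ÷ ∫_{0}^{∞} u^4·e^(-2·u) du.
Using ∫ u^4·e^(-2·u) du = -(u^4/2 + u^3 + 3·u^2/2 + 3·u/2 + 3/4)·e^(-2·u), the numerator is ≈ 0.024170 and the denominator is 3/4.
This evaluates to P = 0.03223.

P ≈ 0.0322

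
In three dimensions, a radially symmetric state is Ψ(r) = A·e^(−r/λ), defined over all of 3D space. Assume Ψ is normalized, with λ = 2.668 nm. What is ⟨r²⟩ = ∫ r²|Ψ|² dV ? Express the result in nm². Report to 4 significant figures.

⟨r^2⟩ ≈ 21.35 nm^2

The expectation value is the |Ψ|²-weighted average of r^2: ∫ r^2|Ψ|² 4πr² dr.
With ∫₀^∞ r^4 e^(−αr) dr = 4!/α^5, the ratio of the moment integral to the normalization integral gives ⟨r²⟩ = 3·λ^2.
Putting λ = 2.668 gives 21.355.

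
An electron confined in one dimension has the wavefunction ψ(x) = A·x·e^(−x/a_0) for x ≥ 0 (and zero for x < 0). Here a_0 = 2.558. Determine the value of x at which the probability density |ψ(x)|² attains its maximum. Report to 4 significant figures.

x ≈ 2.558

The maximum of |ψ(x)|² occurs where its derivative vanishes.
This gives x = a_0.
With a_0 = 2.558, the most probable position is 2.5580.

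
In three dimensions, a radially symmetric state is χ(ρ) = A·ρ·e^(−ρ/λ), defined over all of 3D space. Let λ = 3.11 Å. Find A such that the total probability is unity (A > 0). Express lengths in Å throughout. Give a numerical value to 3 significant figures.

Normalization requires ∫|χ|² 4πρ² dρ = 1, integrated from 0 to ∞.
The angular integral contributes 4π, leaving ∫₀^∞ ρ²|χ|² dρ.
The integral (without the A² prefactor) comes out to 3·π·λ^5.
So A² = (3·π·λ^5)^(−1).
Plugging in λ = 3.11 yields A = 0.01910.

A ≈ 0.0191 Å^(-5/2)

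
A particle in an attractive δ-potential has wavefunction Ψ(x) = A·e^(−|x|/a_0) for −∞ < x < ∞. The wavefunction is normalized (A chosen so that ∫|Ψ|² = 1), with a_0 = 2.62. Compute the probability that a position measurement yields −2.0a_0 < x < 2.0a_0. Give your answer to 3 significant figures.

P ≈ 0.982

P = ∫_{−2.0a_0}^{2.0a_0} |Ψ(x)|² dx.
Since A² = 1/(a_0), this is the region integral divided by the full normalization integral.
By symmetry take twice the x ≥ 0 contribution in numerator and denominator; the 2's cancel. Let u = x/a_0; then A² and the length scale cancel, so P = ∫_{0}^{2.0} e^(-2·u) du ÷ ∫_{0}^{∞} e^(-2·u) du.
Using ∫ e^(-2·u) du = -e^(-2·u)/2, the numerator is 1/2 - e^(-4)/2 and the denominator is 1/2.
This works out to P = 0.9817.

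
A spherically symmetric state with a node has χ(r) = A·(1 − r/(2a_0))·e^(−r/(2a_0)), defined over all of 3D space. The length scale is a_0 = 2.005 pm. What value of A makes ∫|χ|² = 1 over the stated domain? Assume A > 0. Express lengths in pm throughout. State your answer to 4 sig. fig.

We need A² ∫|f|² 4πr² dr = 1, taking the integral from 0 to ∞.
(Spherical symmetry: dV = 4πr² dr.)
Recall ∫₀^∞ r^m e^(−r/β) dr = m!·β^(m+1), the integral (without the A² prefactor) comes out to 8·π·a_0^3.
So A² = (8·π·a_0^3)^(−1).
Plugging in a_0 = 2.005 yields A = 0.070260.

A ≈ 0.07026 pm^(-3/2)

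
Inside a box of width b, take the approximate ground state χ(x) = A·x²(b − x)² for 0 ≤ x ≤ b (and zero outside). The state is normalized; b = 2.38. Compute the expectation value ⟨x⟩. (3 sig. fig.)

The expectation value is the |χ|²-weighted average of x: ∫ x|χ|² dx.
Expanding the polynomial and integrating term by term, since the A² factors cancel between numerator and denominator, ⟨x⟩ = b/2.
With b = 2.38, ⟨x⟩ = 1.190.

⟨x⟩ ≈ 1.19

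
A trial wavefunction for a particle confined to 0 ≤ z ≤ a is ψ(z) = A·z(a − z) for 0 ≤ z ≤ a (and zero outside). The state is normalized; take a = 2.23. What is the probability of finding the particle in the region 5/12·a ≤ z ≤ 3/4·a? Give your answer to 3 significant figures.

P ≈ 0.550

P = ∫_{5/12·a}^{3/4·a} |ψ(z)|² dz.
The normalization integral ∫|ψ|²dz over the whole domain equals a^5/30·A², and A² cancels in the ratio.
Substituting u = z/a, A² and the length scale cancel in the ratio: P = ∫_{5/12}^{3/4} u^2·(1 - u)^2 du / ∫_{0}^{1} u^2·(1 - u)^2 du.
With ∫ u^2·(1 - u)^2 du = u^3·(6·u^2 - 15·u + 10)/30 + C, the region integral is ≈ 0.018329 and the full one is 1/30.
Taking the ratio, P = 0.5499.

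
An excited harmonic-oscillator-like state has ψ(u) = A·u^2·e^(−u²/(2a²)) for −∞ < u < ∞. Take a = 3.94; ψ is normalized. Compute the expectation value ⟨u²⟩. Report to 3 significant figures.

⟨u^2⟩ ≈ 38.8

By definition ⟨u²⟩ = ∫ u^2 |ψ(u)|² du.
Differentiating ∫e^(−αu²) du = √(π/α) under α to get the higher moments, the ratio of the moment integral to the normalization integral gives ⟨u²⟩ = 5·a^2/2.
Putting a = 3.94 gives 38.81.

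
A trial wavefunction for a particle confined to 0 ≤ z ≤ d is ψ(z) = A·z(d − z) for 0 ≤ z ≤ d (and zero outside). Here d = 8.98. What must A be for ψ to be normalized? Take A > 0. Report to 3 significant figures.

We need A² ∫|f|² dz = 1, taking the integral from 0 to d.
Expanding the polynomial and integrating term by term, with ψ = A·z(d − z), the integral evaluates to A²·[d^5/30].
With d = 8.98: A² = 0.0005137 and A = 0.02267.

A ≈ 0.0227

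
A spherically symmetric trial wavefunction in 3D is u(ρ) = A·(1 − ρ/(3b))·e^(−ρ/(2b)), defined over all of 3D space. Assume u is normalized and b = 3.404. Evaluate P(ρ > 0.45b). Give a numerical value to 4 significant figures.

P ≈ 0.9741

With dV = 4πρ²dρ, the probability is ∫|u|² dV over ρ > 0.45b.
Normalization gives A² = 1/(8·π·b^3/3).
Substituting t = ρ/b, A², 4π and the length scale all cancel in the ratio: P = ∫_{0.45}^{∞} t^2·(1 - t/3)^2·e^(-t) dt / ∫_{0}^{∞} t^2·(1 - t/3)^2·e^(-t) dt.
An antiderivative of t^2·(1 - t/3)^2·e^(-t) is (-t^4 + 2·t^3 - 3·t^2 - 6·t - 6)·e^(-t)/9; evaluating from 0.45 to ∞ gives ≈ 0.649407, while the full integral is 2/3.
This evaluates to P = 0.97411.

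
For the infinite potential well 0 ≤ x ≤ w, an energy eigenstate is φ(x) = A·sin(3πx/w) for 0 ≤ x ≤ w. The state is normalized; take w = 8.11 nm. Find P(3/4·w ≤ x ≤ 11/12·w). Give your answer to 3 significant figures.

The probability is P = ∫ |φ|² dx over [3/4·w, 11/12·w].
With A² fixed by ∫|φ|² = 1, i.e. A² = (w/2)^(−1), substitute and integrate.
Substituting u = x/w, A² and the length scale cancel in the ratio: P = ∫_{3/4}^{11/12} sin(3·π·u)^2 du / ∫_{0}^{1} sin(3·π·u)^2 du.
An antiderivative of sin(3·π·u)^2 is u/2 - sin(6·π·u)/(12·π); evaluating from 3/4 to 11/12 gives 1/(6·π) + 1/12, while the full integral is 1/2.
Taking the ratio, P = (2 + π)/(6·π).

P ≈ 0.273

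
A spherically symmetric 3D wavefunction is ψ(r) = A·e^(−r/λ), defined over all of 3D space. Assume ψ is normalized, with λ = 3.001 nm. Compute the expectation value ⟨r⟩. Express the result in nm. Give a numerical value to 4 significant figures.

⟨r⟩ ≈ 4.502 nm

⟨r⟩ = ∫ r |ψ|² 4πr² dr over the full domain.
Evaluating both integrals, ⟨r⟩ = 3·λ/2.
Putting λ = 3.001 gives 4.5015.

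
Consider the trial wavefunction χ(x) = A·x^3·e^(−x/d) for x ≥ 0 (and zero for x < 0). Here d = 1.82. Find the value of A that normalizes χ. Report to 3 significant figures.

The normalization condition is ∫|χ|² dx = 1 from 0 to ∞.
The integral (without the A² prefactor) comes out to 45·d^7/8.
Setting this equal to 1 gives A² = 1/(45·d^7/8).
With d = 1.82: A² = 0.002688 and A = 0.05184.

A ≈ 0.0518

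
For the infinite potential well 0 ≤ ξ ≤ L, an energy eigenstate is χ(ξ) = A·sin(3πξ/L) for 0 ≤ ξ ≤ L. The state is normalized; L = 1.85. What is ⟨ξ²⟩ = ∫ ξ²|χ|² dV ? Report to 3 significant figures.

⟨ξ^2⟩ ≈ 1.12

By definition ⟨ξ²⟩ = ∫ ξ^2 |χ(ξ)|² dξ.
Evaluating both integrals, ⟨ξ²⟩ = -L^2/(18·π^2) + L^2/3.
Putting L = 1.85 gives 1.122.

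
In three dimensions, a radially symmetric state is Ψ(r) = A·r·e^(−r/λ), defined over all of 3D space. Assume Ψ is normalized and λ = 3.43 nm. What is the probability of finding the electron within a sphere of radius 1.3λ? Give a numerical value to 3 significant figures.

P ≈ 0.123

With dV = 4πr²dr, the probability is ∫|Ψ|² dV over r ≤ 1.3λ.
Normalization gives A² = 1/(3·π·λ^5).
Substituting u = r/λ, A², 4π and the length scale all cancel in the ratio: P = ∫_{0}^{1.3} u^4·e^(-2·u) du / ∫_{0}^{∞} u^4·e^(-2·u) du.
Using ∫ u^4·e^(-2·u) du = -(u^4/2 + u^3 + 3·u^2/2 + 3·u/2 + 3/4)·e^(-2·u), the numerator is ≈ 0.091932 and the denominator is 3/4.
This evaluates to P = 0.1226.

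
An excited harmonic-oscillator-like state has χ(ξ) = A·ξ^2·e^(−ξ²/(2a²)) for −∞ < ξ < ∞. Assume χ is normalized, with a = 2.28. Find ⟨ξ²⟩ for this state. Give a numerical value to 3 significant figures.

⟨ξ^2⟩ ≈ 13.0

By definition ⟨ξ²⟩ = ∫ ξ^2 |χ(ξ)|² dξ.
Since the A² factors cancel between numerator and denominator, ⟨ξ²⟩ = 5·a^2/2.
Putting a = 2.28 gives 13.00.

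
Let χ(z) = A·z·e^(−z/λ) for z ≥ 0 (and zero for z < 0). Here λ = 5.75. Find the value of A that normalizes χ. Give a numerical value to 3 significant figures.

Require ∫ |χ|² dz = 1 over the whole domain.
Recall ∫₀^∞ z^m e^(−z/β) dz = m!·β^(m+1), with χ = A·z·e^(−z/λ), the integral evaluates to A²·[λ^3/4].
Plugging in λ = 5.75 yields A = 0.1451.

A ≈ 0.145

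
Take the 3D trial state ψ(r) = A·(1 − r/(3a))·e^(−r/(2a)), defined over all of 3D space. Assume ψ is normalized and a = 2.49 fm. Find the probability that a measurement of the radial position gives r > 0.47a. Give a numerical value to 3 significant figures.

P = ∫ |ψ|² 4πr² dr over r > 0.47a.
A² is fixed by ∫₀^∞ 4πr²|ψ|² dr = 1, i.e. A² = (8·π·a^3/3)^(−1).
Substituting u = r/a, A², 4π and the length scale all cancel in the ratio: P = ∫_{0.47}^{∞} u^2·(1 - u/3)^2·e^(-u) du / ∫_{0}^{∞} u^2·(1 - u/3)^2·e^(-u) du.
With ∫ u^2·(1 - u/3)^2·e^(-u) du = (-u^4 + 2·u^3 - 3·u^2 - 6·u - 6)·e^(-u)/9 + C, the region integral is ≈ 0.64749 and the full one is 2/3.
This evaluates to P = 0.9712.

P ≈ 0.971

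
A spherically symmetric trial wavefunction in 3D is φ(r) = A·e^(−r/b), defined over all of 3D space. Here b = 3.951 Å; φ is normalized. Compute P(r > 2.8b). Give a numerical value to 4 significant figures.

P ≈ 0.08239

Integrate the radial probability density 4πr²|φ|² over r > 2.8b.
Normalization gives A² = 1/(π·b^3).
Substituting u = r/b, A², 4π and the length scale all cancel in the ratio: P = ∫_{2.8}^{∞} u^2·e^(-2·u) du / ∫_{0}^{∞} u^2·e^(-2·u) du.
With ∫ u^2·e^(-2·u) du = -(2·u^2 + 2·u + 1)·e^(-2·u)/4 + C, the region integral is 557·e^(-28/5)/100 and the full one is 1/4.
Taking the ratio yields P = 0.082388.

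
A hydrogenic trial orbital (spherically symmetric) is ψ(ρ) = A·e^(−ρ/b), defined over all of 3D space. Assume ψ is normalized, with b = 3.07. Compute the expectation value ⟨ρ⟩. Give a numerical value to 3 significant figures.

The expectation value is the |ψ|²-weighted average of ρ: ∫ ρ|ψ|² 4πρ² dρ.
Evaluating both integrals, ⟨ρ⟩ = 3·b/2.
Putting b = 3.07 gives 4.605.

⟨ρ⟩ ≈ 4.61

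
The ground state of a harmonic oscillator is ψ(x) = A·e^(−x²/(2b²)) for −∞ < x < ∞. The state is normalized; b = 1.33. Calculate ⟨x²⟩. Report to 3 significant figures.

⟨x^2⟩ ≈ 0.884

By definition ⟨x²⟩ = ∫ x^2 |ψ(x)|² dx.
The ratio of the moment integral to the normalization integral gives ⟨x²⟩ = b^2/2.
With b = 1.33, ⟨x^2⟩ = 0.8845.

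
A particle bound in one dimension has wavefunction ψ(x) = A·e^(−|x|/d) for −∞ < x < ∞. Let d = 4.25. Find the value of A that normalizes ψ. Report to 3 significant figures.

Normalization requires ∫|ψ|² dx = 1, integrated from −∞ to ∞.
Carrying out the integral gives A² · d.
Substituting d = 4.25 gives A² = 0.2353, so A = 0.4851.

A ≈ 0.485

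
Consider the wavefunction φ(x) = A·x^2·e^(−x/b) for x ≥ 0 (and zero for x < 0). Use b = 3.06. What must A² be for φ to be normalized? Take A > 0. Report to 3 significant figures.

Normalization requires ∫|φ|² dx = 1, integrated from 0 to ∞.
∫|φ|² dx = A²·(3·b^5/4).
Setting this equal to 1 gives A² = 1/(3·b^5/4).
Substituting b = 3.06 gives A² = 0.004970, so A = 0.07050.

A^2 ≈ 0.00497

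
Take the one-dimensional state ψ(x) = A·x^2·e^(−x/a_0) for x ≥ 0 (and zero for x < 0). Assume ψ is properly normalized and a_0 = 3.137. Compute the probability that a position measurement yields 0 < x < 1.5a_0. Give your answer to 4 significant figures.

The probability is P = ∫ |ψ|² dx over [0, 1.5a_0].
With A² fixed by ∫|ψ|² = 1, i.e. A² = (3·a_0^5/4)^(−1), substitute and integrate.
In terms of u = x/a_0 (A² and the length scale cancel between numerator and denominator), P = [∫_{0}^{1.5} u^4·e^(-2·u) du] / [∫_{0}^{∞} u^4·e^(-2·u) du].
Using ∫ u^4·e^(-2·u) du = -(u^4/2 + u^3 + 3·u^2/2 + 3·u/2 + 3/4)·e^(-2·u), the numerator is 3/4 - 393·e^(-3)/32 and the denominator is 3/4.
Taking the ratio, P = 0.18474.

P ≈ 0.1847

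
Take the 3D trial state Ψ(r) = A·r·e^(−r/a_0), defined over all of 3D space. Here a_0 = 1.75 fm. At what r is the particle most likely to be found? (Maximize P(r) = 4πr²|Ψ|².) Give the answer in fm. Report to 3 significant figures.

The maximum of P(r) = 4πr²|Ψ|² occurs where its derivative vanishes.
This gives r = 2·a_0.
With a_0 = 1.75, the most probable radial distance is 3.500 fm.

r ≈ 3.50 fm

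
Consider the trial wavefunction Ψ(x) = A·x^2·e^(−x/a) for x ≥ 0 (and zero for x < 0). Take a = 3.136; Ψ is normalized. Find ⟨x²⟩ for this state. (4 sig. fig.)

By definition ⟨x²⟩ = ∫ x^2 |Ψ(x)|² dx.
Evaluating both integrals, ⟨x²⟩ = 15·a^2/2.
Putting a = 3.136 gives 73.759.

⟨x^2⟩ ≈ 73.76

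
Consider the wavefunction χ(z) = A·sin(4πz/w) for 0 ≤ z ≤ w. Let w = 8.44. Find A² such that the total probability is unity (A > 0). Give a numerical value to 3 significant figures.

The normalization condition is ∫|χ|² dz = 1 from 0 to w.
Using sin²θ = (1 − cos 2θ)/2, the integral (without the A² prefactor) comes out to w/2.
Substituting w = 8.44 gives A² = 0.2370, so A = 0.4868.

A^2 ≈ 0.237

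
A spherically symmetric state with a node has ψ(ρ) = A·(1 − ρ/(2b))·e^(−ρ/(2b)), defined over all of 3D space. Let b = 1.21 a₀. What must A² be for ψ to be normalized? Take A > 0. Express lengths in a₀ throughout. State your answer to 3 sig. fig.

A^2 ≈ 0.0225 a₀^(-3)

Normalization requires ∫|ψ|² 4πρ² dρ = 1, integrated from 0 to ∞.
(Spherical symmetry: dV = 4πρ² dρ.)
With ∫₀^∞ ρ^4 e^(−αρ) dρ = 4!/α^5, carrying out the integral gives A² · 8·π·b^3.
Plugging in b = 1.21 yields A = 0.1499.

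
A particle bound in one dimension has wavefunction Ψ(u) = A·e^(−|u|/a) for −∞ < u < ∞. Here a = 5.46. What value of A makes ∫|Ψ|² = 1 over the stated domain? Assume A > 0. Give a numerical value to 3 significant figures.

A ≈ 0.428

Normalization requires ∫|Ψ|² du = 1, integrated from −∞ to ∞.
Using ∫₀^∞ uⁿ e^(−αu) du = n!/αⁿ⁺¹, with Ψ = A·e^(−|u|/a), the integral evaluates to A²·[a].
Setting this equal to 1 gives A² = 1/(a).
Plugging in a = 5.46 yields A = 0.4280.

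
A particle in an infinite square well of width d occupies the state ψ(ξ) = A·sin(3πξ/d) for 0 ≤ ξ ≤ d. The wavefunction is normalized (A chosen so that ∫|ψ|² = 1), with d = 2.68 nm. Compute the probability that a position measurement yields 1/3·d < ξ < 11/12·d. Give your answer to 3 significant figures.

The probability is P = ∫ |ψ|² dξ over [1/3·d, 11/12·d].
With A² fixed by ∫|ψ|² = 1, i.e. A² = (d/2)^(−1), substitute and integrate.
In terms of u = ξ/d (A² and the length scale cancel between numerator and denominator), P = [∫_{1/3}^{11/12} sin(3·π·u)^2 du] / [∫_{0}^{1} sin(3·π·u)^2 du].
An antiderivative of sin(3·π·u)^2 is u/2 - sin(6·π·u)/(12·π); evaluating from 1/3 to 11/12 gives 1/(12·π) + 7/24, while the full integral is 1/2.
This works out to P = (2 + 7·π)/(12·π).

P ≈ 0.636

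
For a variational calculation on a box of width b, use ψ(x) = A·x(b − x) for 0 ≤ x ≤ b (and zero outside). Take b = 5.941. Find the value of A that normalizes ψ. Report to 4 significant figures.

Require ∫ |ψ|² dx = 1 over the whole domain.
∫|ψ|² dx = A²·(b^5/30).
So A² = (b^5/30)^(−1).
Plugging in b = 5.941 yields A = 0.063667.

A ≈ 0.06367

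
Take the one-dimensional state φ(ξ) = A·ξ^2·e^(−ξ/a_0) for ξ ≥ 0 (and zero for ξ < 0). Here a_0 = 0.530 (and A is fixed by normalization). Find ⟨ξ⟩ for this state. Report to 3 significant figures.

⟨ξ⟩ ≈ 1.33

⟨ξ⟩ = ∫ ξ |φ|² dξ over the full domain.
Evaluating both integrals, ⟨ξ⟩ = 5·a_0/2.
With a_0 = 0.530, ⟨ξ⟩ = 1.325.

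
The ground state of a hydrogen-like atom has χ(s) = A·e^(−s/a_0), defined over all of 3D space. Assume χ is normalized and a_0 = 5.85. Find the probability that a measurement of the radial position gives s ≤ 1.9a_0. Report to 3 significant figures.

With dV = 4πs²ds, the probability is ∫|χ|² dV over s ≤ 1.9a_0.
A² is fixed by ∫₀^∞ 4πs²|χ|² ds = 1, i.e. A² = (π·a_0^3)^(−1).
Let u = s/a_0; then A², 4π and the length scale all cancel, so P = ∫_{0}^{1.9} u^2·e^(-2·u) du ÷ ∫_{0}^{∞} u^2·e^(-2·u) du.
An antiderivative of u^2·e^(-2·u) is -(2·u^2 + 2·u + 1)·e^(-2·u)/4; evaluating from 0 to 1.9 gives 1/4 - 601·e^(-19/5)/200, while the full integral is 1/4.
The region integral divided by the full integral gives P = 0.7311.

P ≈ 0.731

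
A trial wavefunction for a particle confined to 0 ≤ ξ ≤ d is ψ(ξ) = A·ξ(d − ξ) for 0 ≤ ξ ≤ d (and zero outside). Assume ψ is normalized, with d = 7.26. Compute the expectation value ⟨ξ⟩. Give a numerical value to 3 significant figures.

⟨ξ⟩ ≈ 3.63

⟨ξ⟩ = ∫ ξ |ψ|² dξ over the full domain.
Evaluating both integrals, ⟨ξ⟩ = d/2.
With d = 7.26, ⟨ξ⟩ = 3.630.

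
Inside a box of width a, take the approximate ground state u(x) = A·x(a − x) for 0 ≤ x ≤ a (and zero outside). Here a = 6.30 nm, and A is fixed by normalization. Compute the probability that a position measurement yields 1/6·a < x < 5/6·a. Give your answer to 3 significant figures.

P ≈ 0.929

|u|² is the probability density, so P = ∫_{1/6·a}^{5/6·a} |u|² dx.
The normalization integral ∫|u|²dx over the whole domain equals a^5/30·A², and A² cancels in the ratio.
Let t = x/a; then A² and the length scale cancel, so P = ∫_{1/6}^{5/6} t^2·(1 - t)^2 dt ÷ ∫_{0}^{1} t^2·(1 - t)^2 dt.
With ∫ t^2·(1 - t)^2 dt = t^3·(6·t^2 - 15·t + 10)/30 + C, the region integral is 301/9720 and the full one is 1/30.
Evaluating gives P = 301/324.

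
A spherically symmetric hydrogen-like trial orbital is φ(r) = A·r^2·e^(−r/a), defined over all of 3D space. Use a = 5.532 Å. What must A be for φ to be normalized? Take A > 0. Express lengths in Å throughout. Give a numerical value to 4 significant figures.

The normalization condition is ∫|φ|² 4πr² dr = 1 from 0 to ∞.
The angular integral contributes 4π, leaving ∫₀^∞ r²|φ|² dr.
Using ∫₀^∞ rⁿ e^(−αr) dr = n!/αⁿ⁺¹, with φ = A·r^2·e^(−r/a), the integral evaluates to A²·[45·π·a^7/2].
So A² = (45·π·a^7/2)^(−1).
Plugging in a = 5.532 yields A = 0.00029871.

A ≈ 0.0002987 Å^(-7/2)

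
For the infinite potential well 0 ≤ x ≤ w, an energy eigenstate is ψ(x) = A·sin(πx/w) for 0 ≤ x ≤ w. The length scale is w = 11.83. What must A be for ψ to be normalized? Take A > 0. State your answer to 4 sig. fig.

A ≈ 0.4112

We need A² ∫|f|² dx = 1, taking the integral from 0 to w.
∫|ψ|² dx = A²·(w/2).
Substituting w = 11.83 gives A² = 0.16906, so A = 0.41117.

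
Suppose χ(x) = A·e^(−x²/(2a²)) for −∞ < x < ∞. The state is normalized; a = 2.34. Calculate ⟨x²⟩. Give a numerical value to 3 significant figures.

⟨x^2⟩ ≈ 2.74

By definition ⟨x²⟩ = ∫ x^2 |χ(x)|² dx.
With ∫_{−∞}^{∞} x^(2m) e^(−αx²) dx = (2m−1)!!·√π / (2^m α^(m+1/2)), since the A² factors cancel between numerator and denominator, ⟨x²⟩ = a^2/2.
With a = 2.34, ⟨x^2⟩ = 2.738.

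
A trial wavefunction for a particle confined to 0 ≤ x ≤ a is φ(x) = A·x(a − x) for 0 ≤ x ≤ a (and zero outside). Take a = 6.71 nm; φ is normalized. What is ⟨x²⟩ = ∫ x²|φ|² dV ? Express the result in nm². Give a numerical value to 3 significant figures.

The expectation value is the |φ|²-weighted average of x^2: ∫ x^2|φ|² dx.
Expanding the polynomial and integrating term by term, the ratio of the moment integral to the normalization integral gives ⟨x²⟩ = 2·a^2/7.
Putting a = 6.71 gives 12.86.

⟨x^2⟩ ≈ 12.9 nm^2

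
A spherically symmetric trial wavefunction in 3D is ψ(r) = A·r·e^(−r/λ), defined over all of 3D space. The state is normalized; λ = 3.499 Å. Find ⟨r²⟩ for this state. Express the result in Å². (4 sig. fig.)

⟨r^2⟩ ≈ 91.82 Å^2

⟨r²⟩ = ∫ r^2 |ψ|² 4πr² dr over the full domain.
Since the A² factors cancel between numerator and denominator, ⟨r²⟩ = 15·λ^2/2.
Putting λ = 3.499 gives 91.823.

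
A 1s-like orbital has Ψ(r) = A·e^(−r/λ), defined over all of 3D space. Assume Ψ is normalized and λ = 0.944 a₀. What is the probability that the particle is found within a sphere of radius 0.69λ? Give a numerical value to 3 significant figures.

P ≈ 0.162

Integrate the radial probability density 4πr²|Ψ|² over r ≤ 0.69λ.
Normalization gives A² = 1/(π·λ^3).
In terms of u = r/λ (A², 4π and the length scale all cancel between numerator and denominator), P = [∫_{0}^{0.69} u^2·e^(-2·u) du] / [∫_{0}^{∞} u^2·e^(-2·u) du].
With ∫ u^2·e^(-2·u) du = -(2·u^2 + 2·u + 1)·e^(-2·u)/4 + C, the region integral is ≈ 0.040422 and the full one is 1/4.
The region integral divided by the full integral gives P = 0.1617.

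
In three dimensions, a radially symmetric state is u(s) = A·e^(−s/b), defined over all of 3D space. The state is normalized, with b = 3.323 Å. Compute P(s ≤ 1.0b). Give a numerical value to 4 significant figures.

With dV = 4πs²ds, the probability is ∫|u|² dV over s ≤ 1.0b.
A² is fixed by ∫₀^∞ 4πs²|u|² ds = 1, i.e. A² = (π·b^3)^(−1).
Let t = s/b; then A², 4π and the length scale all cancel, so P = ∫_{0}^{1.0} t^2·e^(-2·t) dt ÷ ∫_{0}^{∞} t^2·e^(-2·t) dt.
Using ∫ t^2·e^(-2·t) dt = -(2·t^2 + 2·t + 1)·e^(-2·t)/4, the numerator is 1/4 - 5·e^(-2)/4 and the denominator is 1/4.
The region integral divided by the full integral gives P = 0.32332.

P ≈ 0.3233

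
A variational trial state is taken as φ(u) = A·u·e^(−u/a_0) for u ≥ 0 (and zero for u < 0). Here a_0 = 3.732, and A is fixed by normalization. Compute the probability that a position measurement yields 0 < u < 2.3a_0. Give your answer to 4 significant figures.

The probability is P = ∫ |φ|² du over [0, 2.3a_0].
With A² fixed by ∫|φ|² = 1, i.e. A² = (a_0^3/4)^(−1), substitute and integrate.
Substituting t = u/a_0, A² and the length scale cancel in the ratio: P = ∫_{0}^{2.3} t^2·e^(-2·t) dt / ∫_{0}^{∞} t^2·e^(-2·t) dt.
With ∫ t^2·e^(-2·t) dt = -(2·t^2 + 2·t + 1)·e^(-2·t)/4 + C, the region integral is 1/4 - 809·e^(-23/5)/200 and the full one is 1/4.
The result is P = 0.83736.

P ≈ 0.8374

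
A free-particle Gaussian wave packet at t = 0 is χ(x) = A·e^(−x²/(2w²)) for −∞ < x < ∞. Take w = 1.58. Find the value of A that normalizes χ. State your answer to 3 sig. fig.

Require ∫ |χ|² dx = 1 over the whole domain.
With χ = A·e^(−x²/(2w²)), the integral evaluates to A²·[√(π)·w].
So A² = (√(π)·w)^(−1).
With w = 1.58: A² = 0.3571 and A = 0.5976.

A ≈ 0.598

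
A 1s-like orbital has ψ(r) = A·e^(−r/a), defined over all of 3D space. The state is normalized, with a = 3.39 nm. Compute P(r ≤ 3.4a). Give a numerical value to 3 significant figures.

P ≈ 0.966

Integrate the radial probability density 4πr²|ψ|² over r ≤ 3.4a.
The full normalization integral is A²·[π·a^3] = 1, fixing A².
In terms of u = r/a (A², 4π and the length scale all cancel between numerator and denominator), P = [∫_{0}^{3.4} u^2·e^(-2·u) du] / [∫_{0}^{∞} u^2·e^(-2·u) du].
With ∫ u^2·e^(-2·u) du = -(2·u^2 + 2·u + 1)·e^(-2·u)/4 + C, the region integral is 1/4 - 773·e^(-34/5)/100 and the full one is 1/4.
This evaluates to P = 0.9656.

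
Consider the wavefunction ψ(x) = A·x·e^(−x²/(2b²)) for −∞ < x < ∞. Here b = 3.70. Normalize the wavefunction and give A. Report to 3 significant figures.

A ≈ 0.149

Normalization requires ∫|ψ|² dx = 1, integrated from −∞ to ∞.
Using the Gaussian integral ∫_{−∞}^{∞} e^(−αx²) dx = √(π/α), carrying out the integral gives A² · √(π)·b^3/2.
Substituting b = 3.70 gives A² = 0.02228, so A = 0.1493.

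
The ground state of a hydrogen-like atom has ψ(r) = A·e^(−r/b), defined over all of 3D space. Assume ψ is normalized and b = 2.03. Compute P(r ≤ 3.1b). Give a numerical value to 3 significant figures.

P ≈ 0.946

P = ∫ |ψ|² 4πr² dr over r ≤ 3.1b.
The full normalization integral is A²·[π·b^3] = 1, fixing A².
Let u = r/b; then A², 4π and the length scale all cancel, so P = ∫_{0}^{3.1} u^2·e^(-2·u) du ÷ ∫_{0}^{∞} u^2·e^(-2·u) du.
Using ∫ u^2·e^(-2·u) du = -(2·u^2 + 2·u + 1)·e^(-2·u)/4, the numerator is 1/4 - 1321·e^(-31/5)/200 and the denominator is 1/4.
The region integral divided by the full integral gives P = 0.9464.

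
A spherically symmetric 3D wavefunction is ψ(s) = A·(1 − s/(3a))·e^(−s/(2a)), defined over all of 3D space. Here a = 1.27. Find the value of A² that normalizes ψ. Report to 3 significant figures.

A^2 ≈ 0.0583

We need A² ∫|f|² 4πs² ds = 1, taking the integral from 0 to ∞.
The integral (without the A² prefactor) comes out to 8·π·a^3/3.
Substituting a = 1.27 gives A² = 0.05827, so A = 0.2414.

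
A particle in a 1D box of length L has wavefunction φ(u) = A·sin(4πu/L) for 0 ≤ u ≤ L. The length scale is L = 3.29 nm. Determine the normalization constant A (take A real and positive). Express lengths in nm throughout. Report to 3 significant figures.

The normalization condition is ∫|φ|² du = 1 from 0 to L.
The integral (without the A² prefactor) comes out to L/2.
Plugging in L = 3.29 yields A = 0.7797.

A ≈ 0.780 nm^(-1/2)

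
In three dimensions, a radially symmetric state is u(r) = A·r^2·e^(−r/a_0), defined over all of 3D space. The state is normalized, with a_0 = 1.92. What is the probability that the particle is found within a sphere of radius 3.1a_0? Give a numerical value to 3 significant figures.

P = ∫ |u|² 4πr² dr over r ≤ 3.1a_0.
Normalization gives A² = 1/(45·π·a_0^7/2).
Let t = r/a_0; then A², 4π and the length scale all cancel, so P = ∫_{0}^{3.1} t^6·e^(-2·t) dt ÷ ∫_{0}^{∞} t^6·e^(-2·t) dt.
With ∫ t^6·e^(-2·t) dt = -(4·t^6 + 12·t^5 + 30·t^4 + 60·t^3 + 90·t^2 + 90·t + 45)·e^(-2·t)/8 + C, the region integral is ≈ 2.3951 and the full one is 45/8.
This evaluates to P = 0.4258.

P ≈ 0.426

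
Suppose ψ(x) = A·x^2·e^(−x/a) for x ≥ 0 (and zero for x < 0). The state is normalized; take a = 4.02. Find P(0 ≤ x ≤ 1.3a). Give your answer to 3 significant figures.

P ≈ 0.123

|ψ|² is the probability density, so P = ∫_{0}^{1.3a} |ψ|² dx.
With A² fixed by ∫|ψ|² = 1, i.e. A² = (3·a^5/4)^(−1), substitute and integrate.
Substituting u = x/a, A² and the length scale cancel in the ratio: P = ∫_{0}^{1.3} u^4·e^(-2·u) du / ∫_{0}^{∞} u^4·e^(-2·u) du.
With ∫ u^4·e^(-2·u) du = -(u^4/2 + u^3 + 3·u^2/2 + 3·u/2 + 3/4)·e^(-2·u) + C, the region integral is ≈ 0.091932 and the full one is 3/4.
Evaluating gives P = 0.1226.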